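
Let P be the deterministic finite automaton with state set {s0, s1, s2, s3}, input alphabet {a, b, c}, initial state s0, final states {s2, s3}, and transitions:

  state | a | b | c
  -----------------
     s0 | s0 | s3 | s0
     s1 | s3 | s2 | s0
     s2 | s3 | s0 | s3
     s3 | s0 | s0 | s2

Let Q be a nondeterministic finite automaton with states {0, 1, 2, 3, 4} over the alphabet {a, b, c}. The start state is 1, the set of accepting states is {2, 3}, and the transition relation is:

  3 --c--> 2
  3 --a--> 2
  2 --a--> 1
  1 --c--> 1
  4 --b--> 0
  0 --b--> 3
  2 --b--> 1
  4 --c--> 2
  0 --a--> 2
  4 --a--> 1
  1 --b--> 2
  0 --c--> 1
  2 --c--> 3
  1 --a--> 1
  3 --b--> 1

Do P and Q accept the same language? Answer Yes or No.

Exploring the product automaton P × Q from the start pair (s0, 1), following both machines on each input symbol, reaches 3 state pairs: (s0, 1), (s3, 2), (s2, 3).
P accepts in {s2, s3} and Q accepts in {2, 3}. In every reachable pair the two components are either both accepting — (s3, 2), (s2, 3) — or both non-accepting, so no string is accepted by exactly one of the machines: L(P) \ L(Q) and L(Q) \ L(P) are both empty.
Hence every string is accepted by P iff it is accepted by Q, and the two languages coincide.

Yes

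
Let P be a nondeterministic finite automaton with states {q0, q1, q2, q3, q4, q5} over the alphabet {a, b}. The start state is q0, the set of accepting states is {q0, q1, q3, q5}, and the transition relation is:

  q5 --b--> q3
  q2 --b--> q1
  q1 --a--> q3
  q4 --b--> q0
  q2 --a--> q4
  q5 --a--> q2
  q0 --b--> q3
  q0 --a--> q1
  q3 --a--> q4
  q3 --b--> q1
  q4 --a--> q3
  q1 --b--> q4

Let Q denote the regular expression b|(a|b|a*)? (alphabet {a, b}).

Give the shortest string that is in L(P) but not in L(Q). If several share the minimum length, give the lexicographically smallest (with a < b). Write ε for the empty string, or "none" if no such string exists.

The string bb is accepted by P but not by Q.
No shorter string lies in the difference, and bb is the lexicographically first length-2 string in L(P) \ L(Q).

bb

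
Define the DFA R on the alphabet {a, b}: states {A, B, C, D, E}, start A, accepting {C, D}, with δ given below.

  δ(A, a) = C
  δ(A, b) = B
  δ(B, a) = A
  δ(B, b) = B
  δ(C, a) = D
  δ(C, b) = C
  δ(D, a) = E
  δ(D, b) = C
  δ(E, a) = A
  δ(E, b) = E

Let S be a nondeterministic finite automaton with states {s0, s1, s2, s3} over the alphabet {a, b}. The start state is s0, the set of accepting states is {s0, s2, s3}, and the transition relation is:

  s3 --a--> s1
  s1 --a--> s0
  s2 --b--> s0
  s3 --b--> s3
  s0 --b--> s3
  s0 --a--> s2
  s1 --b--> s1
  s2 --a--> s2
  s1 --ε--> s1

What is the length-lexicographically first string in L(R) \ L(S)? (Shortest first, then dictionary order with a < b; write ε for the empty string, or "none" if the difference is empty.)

abba

The string abba is accepted by R but not by S.
No shorter string lies in the difference, and abba is the lexicographically first length-4 string in L(R) \ L(S).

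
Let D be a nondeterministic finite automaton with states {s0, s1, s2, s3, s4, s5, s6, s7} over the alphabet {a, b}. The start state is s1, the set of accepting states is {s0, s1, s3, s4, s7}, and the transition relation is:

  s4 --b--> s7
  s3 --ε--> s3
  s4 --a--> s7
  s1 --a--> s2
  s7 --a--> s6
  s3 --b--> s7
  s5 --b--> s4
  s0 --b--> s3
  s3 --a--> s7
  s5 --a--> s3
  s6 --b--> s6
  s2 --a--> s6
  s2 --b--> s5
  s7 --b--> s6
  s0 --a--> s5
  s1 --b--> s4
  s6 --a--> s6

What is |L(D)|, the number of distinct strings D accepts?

10

The useful subgraph on states {s1, s2, s3, s4, s5, s7} is acyclic, so L(D) is finite; the longest accepting path visits 5 useful states, giving maximum string length 4.
Counting accepting paths from s1 by length: 1 of length 0, 1 of length 1, 2 of length 2, 2 of length 3, 4 of length 4. Total 10.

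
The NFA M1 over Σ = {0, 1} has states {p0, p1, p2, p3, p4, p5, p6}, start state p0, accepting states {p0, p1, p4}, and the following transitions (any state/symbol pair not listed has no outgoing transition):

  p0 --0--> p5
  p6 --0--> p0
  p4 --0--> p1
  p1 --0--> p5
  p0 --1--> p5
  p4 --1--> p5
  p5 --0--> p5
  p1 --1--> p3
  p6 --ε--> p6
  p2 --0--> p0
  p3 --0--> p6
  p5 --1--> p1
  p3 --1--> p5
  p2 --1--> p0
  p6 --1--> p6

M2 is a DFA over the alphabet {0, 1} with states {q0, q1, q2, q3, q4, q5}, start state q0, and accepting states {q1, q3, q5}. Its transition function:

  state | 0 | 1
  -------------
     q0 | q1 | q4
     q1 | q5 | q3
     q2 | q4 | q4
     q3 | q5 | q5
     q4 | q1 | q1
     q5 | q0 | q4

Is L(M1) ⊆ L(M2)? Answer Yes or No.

The empty string ε is in L(M1) but not in L(M2).
So L(M1) ⊄ L(M2).

No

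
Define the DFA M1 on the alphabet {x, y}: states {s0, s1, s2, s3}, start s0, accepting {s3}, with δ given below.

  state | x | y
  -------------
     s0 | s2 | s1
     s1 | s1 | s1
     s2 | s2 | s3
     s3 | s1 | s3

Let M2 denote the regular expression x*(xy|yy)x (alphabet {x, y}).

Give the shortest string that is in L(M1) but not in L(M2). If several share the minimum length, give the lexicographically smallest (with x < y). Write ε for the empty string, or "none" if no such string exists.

The string xy is accepted by M1 but not by M2.
No shorter string lies in the difference, and xy is the lexicographically first length-2 string in L(M1) \ L(M2).

xy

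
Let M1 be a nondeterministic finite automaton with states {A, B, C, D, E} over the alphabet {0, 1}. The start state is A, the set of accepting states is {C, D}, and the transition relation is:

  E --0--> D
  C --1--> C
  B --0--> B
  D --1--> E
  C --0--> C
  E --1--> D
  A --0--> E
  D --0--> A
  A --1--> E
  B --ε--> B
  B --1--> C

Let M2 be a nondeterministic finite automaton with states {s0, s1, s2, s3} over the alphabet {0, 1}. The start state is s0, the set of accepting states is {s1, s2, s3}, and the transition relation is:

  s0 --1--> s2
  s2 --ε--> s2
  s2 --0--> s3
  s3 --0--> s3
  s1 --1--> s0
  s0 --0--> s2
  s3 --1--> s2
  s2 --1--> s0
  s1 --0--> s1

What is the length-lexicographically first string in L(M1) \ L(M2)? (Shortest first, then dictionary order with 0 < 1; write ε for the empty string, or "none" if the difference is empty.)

01

The string 01 is accepted by M1 but not by M2.
No shorter string lies in the difference, and 01 is the lexicographically first length-2 string in L(M1) \ L(M2).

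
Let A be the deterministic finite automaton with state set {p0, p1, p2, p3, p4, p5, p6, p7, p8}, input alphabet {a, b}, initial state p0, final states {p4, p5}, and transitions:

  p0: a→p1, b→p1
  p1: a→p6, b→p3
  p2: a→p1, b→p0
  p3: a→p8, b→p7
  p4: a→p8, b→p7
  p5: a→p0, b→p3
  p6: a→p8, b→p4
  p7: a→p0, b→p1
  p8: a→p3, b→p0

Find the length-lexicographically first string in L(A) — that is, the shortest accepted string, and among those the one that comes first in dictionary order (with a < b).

A breadth-first search from p0 reaches an accepting state first via the path p0 → p1 → p6 → p4 on input aab.
No string of length < 3 is accepted (BFS exhausts all shorter strings without reaching an accepting state), and aab is the lexicographically least accepting string of length 3.

aab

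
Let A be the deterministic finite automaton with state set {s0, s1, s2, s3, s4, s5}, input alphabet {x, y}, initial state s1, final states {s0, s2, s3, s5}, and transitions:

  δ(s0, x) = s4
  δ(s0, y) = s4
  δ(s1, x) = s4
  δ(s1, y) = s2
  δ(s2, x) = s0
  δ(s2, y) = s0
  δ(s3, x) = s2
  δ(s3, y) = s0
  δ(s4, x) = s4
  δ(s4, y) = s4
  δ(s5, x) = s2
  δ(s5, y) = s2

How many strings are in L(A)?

The useful subgraph on states {s0, s1, s2} is acyclic, so L(A) is finite; the longest accepting path visits 3 useful states, giving maximum string length 2.
Counting accepting paths from s1 by length: 1 of length 1, 2 of length 2. Total 3.

3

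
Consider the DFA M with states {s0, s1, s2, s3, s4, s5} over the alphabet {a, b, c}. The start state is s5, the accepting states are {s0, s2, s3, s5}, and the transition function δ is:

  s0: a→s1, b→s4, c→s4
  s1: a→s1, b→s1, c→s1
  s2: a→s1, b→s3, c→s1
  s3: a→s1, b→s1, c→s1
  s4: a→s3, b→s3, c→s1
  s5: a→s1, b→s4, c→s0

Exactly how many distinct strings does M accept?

The useful subgraph on states {s0, s3, s4, s5} is acyclic, so L(M) is finite; the longest accepting path visits 4 useful states, giving maximum string length 3.
Counting accepting paths from s5 by length: 1 of length 0, 1 of length 1, 2 of length 2, 4 of length 3. Total 8.

8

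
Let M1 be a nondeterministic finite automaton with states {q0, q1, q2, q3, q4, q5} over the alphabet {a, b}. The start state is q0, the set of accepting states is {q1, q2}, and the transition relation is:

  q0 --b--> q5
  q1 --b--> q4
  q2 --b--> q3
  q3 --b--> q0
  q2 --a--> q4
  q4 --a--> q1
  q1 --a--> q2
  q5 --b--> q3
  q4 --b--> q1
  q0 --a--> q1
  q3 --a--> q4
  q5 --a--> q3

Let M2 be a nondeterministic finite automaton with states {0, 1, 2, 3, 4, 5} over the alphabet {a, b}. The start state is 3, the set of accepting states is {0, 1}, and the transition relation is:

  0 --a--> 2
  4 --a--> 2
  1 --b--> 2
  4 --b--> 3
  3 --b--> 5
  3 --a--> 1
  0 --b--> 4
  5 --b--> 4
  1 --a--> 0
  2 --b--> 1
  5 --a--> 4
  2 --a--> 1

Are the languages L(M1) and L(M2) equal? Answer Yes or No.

Yes

Exploring the product automaton M1 × M2 from the start pair (q0, 3), following both machines on each input symbol, reaches 6 state pairs: (q0, 3), (q1, 1), (q5, 5), (q2, 0), (q4, 2), (q3, 4).
M1 accepts in {q1, q2} and M2 accepts in {0, 1}. In every reachable pair the two components are either both accepting — (q1, 1), (q2, 0) — or both non-accepting, so no string is accepted by exactly one of the machines: L(M1) \ L(M2) and L(M2) \ L(M1) are both empty.
Hence every string is accepted by M1 iff it is accepted by M2, and the two languages coincide.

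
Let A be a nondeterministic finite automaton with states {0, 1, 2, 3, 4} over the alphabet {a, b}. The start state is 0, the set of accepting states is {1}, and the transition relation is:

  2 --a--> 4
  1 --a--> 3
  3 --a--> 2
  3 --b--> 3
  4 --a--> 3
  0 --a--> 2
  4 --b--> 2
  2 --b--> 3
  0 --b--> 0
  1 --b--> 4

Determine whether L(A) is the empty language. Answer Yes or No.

The states reachable from the start state are {0, 2, 3, 4}.
None of the accepting states {1} is reachable, so no string is accepted and L(A) = ∅.

Yes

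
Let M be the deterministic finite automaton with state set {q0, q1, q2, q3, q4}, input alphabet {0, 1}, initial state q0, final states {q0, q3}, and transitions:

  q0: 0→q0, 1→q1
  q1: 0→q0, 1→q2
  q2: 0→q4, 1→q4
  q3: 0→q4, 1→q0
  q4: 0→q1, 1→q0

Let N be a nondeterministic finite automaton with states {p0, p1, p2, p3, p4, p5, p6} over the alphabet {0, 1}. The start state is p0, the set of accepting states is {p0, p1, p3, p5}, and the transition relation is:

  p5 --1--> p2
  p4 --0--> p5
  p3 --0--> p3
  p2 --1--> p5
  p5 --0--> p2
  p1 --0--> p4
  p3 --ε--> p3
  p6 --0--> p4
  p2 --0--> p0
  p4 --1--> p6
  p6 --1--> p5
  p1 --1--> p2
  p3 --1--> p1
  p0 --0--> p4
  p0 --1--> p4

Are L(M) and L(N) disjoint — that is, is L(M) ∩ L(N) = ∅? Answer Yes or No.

The empty string ε is accepted by both M and N.
Hence L(M) ∩ L(N) ≠ ∅.

No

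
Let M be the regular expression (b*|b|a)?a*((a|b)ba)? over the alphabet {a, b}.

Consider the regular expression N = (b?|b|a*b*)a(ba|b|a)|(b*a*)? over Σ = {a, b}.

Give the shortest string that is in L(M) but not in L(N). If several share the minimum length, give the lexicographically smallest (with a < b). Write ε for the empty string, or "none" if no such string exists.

The string abba is accepted by M but not by N.
No shorter string lies in the difference, and abba is the lexicographically first length-4 string in L(M) \ L(N).

abba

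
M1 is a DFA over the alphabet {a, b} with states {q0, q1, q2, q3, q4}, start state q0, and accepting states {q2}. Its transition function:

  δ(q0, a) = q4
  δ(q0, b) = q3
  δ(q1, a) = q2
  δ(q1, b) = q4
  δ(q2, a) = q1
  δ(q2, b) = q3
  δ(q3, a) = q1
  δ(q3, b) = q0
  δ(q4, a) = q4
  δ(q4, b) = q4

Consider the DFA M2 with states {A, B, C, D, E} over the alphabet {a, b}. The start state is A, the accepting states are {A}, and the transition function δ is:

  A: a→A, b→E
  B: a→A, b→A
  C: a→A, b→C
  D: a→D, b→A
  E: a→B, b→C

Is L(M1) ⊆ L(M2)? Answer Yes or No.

Yes

Exploring the product automaton M1 × M2 from the start pair (q0, A), following both machines on each input symbol, reaches 11 state pairs: (q0, A), (q4, A), (q3, E), (q4, E), (q1, B), (q0, C), (q4, B), (q4, C), (q2, A), (q3, C), (q1, A).
M1 accepts in {q2} and M2 accepts in {A}. The reachable pairs whose M1-component is accepting are (q2, A); in each of them the M2-component is accepting too, so the product for L(M1) \ L(M2) (M1-component accepting, M2-component rejecting) has no reachable accepting pair and the difference is empty.
Hence every string in L(M1) is also in L(M2).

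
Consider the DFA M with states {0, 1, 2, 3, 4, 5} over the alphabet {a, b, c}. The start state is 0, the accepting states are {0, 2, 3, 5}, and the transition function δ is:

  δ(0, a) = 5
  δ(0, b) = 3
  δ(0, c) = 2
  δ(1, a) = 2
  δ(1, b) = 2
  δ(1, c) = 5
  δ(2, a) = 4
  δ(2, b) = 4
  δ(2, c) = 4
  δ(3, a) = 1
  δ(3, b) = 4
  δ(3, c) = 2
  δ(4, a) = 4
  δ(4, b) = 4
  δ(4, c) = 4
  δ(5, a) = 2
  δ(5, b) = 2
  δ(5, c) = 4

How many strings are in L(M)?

The useful subgraph on states {0, 1, 2, 3, 5} is acyclic, so L(M) is finite; the longest accepting path visits 5 useful states, giving maximum string length 4.
Counting accepting paths from 0 by length: 1 of length 0, 3 of length 1, 3 of length 2, 3 of length 3, 2 of length 4. Total 12.

12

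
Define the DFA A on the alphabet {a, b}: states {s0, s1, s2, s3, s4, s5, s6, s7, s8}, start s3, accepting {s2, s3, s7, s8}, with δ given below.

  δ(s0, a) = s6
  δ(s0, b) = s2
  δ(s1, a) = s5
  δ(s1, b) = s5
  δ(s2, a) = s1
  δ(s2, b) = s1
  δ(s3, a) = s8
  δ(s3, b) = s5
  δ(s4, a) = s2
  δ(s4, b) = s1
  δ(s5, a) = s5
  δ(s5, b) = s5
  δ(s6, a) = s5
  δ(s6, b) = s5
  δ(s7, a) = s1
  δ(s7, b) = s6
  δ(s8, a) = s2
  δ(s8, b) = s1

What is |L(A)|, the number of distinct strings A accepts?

3

The useful subgraph on states {s2, s3, s8} is acyclic, so L(A) is finite; the longest accepting path visits 3 useful states, giving maximum string length 2.
Counting accepting paths from s3 by length: 1 of length 0, 1 of length 1, 1 of length 2. Total 3.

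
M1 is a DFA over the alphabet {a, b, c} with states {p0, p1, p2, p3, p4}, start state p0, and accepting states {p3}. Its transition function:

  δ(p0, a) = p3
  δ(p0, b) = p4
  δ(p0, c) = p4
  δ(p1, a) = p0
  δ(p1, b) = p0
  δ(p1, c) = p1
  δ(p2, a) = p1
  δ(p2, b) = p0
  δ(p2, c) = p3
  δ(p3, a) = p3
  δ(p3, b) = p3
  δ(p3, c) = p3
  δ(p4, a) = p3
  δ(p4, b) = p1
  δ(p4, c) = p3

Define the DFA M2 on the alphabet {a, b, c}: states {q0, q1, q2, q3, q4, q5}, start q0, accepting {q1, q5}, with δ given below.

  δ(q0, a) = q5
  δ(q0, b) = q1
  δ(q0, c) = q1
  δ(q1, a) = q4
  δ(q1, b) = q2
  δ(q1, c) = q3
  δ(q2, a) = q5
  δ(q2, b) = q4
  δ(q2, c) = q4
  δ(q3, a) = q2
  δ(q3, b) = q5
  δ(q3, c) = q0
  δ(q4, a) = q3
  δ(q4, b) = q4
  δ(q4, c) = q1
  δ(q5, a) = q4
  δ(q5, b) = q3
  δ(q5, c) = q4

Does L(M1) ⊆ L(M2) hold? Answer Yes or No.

No

The string aa is in L(M1) but not in L(M2).
So L(M1) ⊄ L(M2).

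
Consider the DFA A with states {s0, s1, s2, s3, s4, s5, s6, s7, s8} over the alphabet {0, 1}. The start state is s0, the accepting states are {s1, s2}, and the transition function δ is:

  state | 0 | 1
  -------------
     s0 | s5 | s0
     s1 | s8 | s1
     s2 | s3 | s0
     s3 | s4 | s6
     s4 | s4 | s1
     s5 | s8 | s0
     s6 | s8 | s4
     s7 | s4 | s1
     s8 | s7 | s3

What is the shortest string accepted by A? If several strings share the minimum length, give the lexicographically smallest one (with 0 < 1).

0001

A breadth-first search from s0 reaches an accepting state first via the path s0 → s5 → s8 → s7 → s1 on input 0001.
No string of length < 4 is accepted (BFS exhausts all shorter strings without reaching an accepting state), and 0001 is the lexicographically least accepting string of length 4.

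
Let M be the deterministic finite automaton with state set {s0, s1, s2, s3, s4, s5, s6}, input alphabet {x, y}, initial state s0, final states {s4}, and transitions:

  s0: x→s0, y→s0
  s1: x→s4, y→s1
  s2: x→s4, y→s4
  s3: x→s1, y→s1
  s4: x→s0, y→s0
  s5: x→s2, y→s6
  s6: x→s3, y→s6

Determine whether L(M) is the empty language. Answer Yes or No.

Yes

The states reachable from the start state are {s0}.
None of the accepting states {s4} is reachable, so no string is accepted and L(M) = ∅.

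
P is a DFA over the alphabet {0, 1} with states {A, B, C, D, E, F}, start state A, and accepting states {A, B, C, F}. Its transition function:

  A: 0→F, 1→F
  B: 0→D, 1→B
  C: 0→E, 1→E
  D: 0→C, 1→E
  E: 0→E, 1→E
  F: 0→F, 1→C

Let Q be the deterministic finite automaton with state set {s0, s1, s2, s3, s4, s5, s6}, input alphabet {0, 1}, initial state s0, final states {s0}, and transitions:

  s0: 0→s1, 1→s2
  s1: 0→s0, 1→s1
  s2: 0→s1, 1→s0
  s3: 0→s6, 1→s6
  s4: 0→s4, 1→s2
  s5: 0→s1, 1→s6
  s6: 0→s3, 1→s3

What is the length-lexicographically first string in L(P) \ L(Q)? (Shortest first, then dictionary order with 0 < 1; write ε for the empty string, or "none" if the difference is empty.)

The string 0 is accepted by P but not by Q.
No shorter string lies in the difference, and 0 is the lexicographically first length-1 string in L(P) \ L(Q).

0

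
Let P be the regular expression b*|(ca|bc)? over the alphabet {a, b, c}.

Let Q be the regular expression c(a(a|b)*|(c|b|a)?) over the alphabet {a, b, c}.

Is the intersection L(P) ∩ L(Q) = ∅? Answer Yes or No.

No

The string ca is accepted by both P and Q.
Hence L(P) ∩ L(Q) ≠ ∅.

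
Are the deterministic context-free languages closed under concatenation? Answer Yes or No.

No

Take L₁ = {ε, c} (finite, hence regular and DCFL) and L₂ = {c aⁿbⁿ : n≥0} ∪ {cc aⁿb²ⁿ : n≥0} (a DCFL: the number of leading c's tells the DPDA whether to pop one stack symbol per b or per two b's). Then L₁L₂ ∩ cca⁺b* = {cc aⁿbⁿ : n≥1} ∪ {cc aⁿb²ⁿ : n≥1}. If L₁L₂ were a DCFL, so would be this intersection with a regular set, and a DPDA for it started from its configuration after reading cc would accept {aⁿbⁿ : n≥1} ∪ {aⁿb²ⁿ : n≥1}, which no deterministic PDA accepts (a DPDA for it would have a single run on aⁿb²ⁿ, accepting after the prefix aⁿbⁿ and accepting again after n more b's; an ordinary PDA that simulates it on a's and b's and, at any moment when it is accepting, may switch to reading only a fresh letter d while feeding each d to the simulation as a b, would accept aⁱbʲdᵏ (k≥1) exactly when both aⁱbʲ and aⁱbʲ⁺ᵏ are in the language, i.e. its language intersected with the regular set a*b*d⁺ would be exactly {aⁿbⁿdⁿ : n≥1} — impossible, since context-free languages are closed under intersection with regular sets and {aⁿbⁿdⁿ} is not context-free). Hence L₁L₂ is not a DCFL.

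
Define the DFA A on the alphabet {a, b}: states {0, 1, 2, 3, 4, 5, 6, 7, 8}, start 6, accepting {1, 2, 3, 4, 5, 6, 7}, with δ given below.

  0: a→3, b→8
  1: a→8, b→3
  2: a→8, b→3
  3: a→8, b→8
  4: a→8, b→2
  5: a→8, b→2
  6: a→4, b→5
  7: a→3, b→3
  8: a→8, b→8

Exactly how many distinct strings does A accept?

The useful subgraph on states {2, 3, 4, 5, 6} is acyclic, so L(A) is finite; the longest accepting path visits 4 useful states, giving maximum string length 3.
Counting accepting paths from 6 by length: 1 of length 0, 2 of length 1, 2 of length 2, 2 of length 3. Total 7.

7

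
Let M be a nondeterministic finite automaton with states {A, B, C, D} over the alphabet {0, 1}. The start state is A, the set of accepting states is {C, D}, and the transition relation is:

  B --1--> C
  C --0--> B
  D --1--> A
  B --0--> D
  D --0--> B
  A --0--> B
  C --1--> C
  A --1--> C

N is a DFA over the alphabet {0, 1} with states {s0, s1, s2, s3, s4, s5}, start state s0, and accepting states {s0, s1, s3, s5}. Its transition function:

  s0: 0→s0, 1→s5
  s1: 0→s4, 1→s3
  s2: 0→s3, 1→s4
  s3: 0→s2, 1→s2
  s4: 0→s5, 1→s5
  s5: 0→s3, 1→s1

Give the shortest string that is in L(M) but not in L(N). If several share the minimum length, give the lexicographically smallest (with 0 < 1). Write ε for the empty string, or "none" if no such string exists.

100

The string 100 is accepted by M but not by N.
No shorter string lies in the difference, and 100 is the lexicographically first length-3 string in L(M) \ L(N).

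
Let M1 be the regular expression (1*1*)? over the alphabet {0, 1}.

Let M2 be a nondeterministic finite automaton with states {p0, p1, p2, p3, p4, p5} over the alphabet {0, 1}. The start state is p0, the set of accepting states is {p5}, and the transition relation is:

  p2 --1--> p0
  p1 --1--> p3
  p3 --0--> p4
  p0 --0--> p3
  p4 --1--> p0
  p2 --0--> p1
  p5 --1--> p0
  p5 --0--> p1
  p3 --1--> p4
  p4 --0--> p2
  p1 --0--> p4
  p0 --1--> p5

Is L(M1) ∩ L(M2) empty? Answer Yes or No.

No

The string 1 is accepted by both M1 and M2.
Hence L(M1) ∩ L(M2) ≠ ∅.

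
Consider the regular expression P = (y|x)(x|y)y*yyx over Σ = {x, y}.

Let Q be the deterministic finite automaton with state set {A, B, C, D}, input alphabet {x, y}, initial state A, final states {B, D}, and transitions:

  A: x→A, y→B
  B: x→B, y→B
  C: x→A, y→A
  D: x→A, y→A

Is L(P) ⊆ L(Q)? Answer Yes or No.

Converting the expression P to a DFA (subset construction, then merging equivalent states) gives the minimal DFA with states {p0, p1, p2, p3, p4, p5, p6}, start state p0, accepting states {p6} and transitions p0: x→p1, y→p1; p1: x→p2, y→p2; p2: x→p3, y→p4; p3: x→p3, y→p3; p4: x→p3, y→p5; p5: x→p6, y→p5; p6: x→p3, y→p3.
Exploring the product automaton P × Q from the start pair (p0, A), following both machines on each input symbol, reaches 10 state pairs: (p0, A), (p1, A), (p1, B), (p2, A), (p2, B), (p3, A), (p4, B), (p3, B), (p5, B), (p6, B).
P accepts in {p6} and Q accepts in {B, D}. The reachable pairs whose P-component is accepting are (p6, B); in each of them the Q-component is accepting too, so the product for L(P) \ L(Q) (P-component accepting, Q-component rejecting) has no reachable accepting pair and the difference is empty.
Hence every string in L(P) is also in L(Q).

Yes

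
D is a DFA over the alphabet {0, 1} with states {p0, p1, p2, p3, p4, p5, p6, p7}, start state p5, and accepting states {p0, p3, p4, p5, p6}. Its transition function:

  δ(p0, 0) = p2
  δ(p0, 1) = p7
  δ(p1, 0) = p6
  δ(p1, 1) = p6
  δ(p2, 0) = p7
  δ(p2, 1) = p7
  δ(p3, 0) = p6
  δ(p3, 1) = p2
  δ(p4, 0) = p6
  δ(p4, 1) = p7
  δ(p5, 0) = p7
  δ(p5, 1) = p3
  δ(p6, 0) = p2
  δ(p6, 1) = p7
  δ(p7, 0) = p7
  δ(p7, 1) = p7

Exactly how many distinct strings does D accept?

3

The useful subgraph on states {p3, p5, p6} is acyclic, so L(D) is finite; the longest accepting path visits 3 useful states, giving maximum string length 2.
Counting accepting paths from p5 by length: 1 of length 0, 1 of length 1, 1 of length 2. Total 3.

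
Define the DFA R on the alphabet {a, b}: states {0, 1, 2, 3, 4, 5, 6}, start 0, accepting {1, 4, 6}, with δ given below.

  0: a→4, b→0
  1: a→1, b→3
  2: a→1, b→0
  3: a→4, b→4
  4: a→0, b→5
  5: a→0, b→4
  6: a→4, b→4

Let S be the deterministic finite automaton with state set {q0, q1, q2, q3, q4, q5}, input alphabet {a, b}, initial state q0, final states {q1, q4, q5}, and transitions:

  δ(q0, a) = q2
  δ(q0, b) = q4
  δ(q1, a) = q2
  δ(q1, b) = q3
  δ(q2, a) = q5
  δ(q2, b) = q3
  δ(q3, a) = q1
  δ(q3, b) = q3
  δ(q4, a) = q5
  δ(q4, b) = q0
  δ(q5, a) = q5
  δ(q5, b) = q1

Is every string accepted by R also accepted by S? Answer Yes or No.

No

The string a is in L(R) but not in L(S).
So L(R) ⊄ L(S).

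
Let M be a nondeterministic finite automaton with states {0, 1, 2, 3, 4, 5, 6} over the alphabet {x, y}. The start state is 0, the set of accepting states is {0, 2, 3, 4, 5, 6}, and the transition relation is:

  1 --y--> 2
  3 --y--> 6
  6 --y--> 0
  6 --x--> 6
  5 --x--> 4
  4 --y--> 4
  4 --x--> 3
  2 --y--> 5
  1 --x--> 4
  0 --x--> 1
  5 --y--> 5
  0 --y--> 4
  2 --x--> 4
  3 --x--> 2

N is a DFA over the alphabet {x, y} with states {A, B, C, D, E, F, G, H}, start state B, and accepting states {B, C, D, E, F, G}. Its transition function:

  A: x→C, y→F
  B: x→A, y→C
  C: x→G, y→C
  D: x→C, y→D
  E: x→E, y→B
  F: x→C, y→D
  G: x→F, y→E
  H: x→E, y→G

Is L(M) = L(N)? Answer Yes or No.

Exploring the product automaton M × N from the start pair (0, B), following both machines on each input symbol, reaches 7 state pairs: (0, B), (1, A), (4, C), (2, F), (3, G), (5, D), (6, E).
M accepts in {0, 2, 3, 4, 5, 6} and N accepts in {B, C, D, E, F, G}. In every reachable pair the two components are either both accepting — (0, B), (4, C), (2, F), (3, G), (5, D), (6, E) — or both non-accepting, so no string is accepted by exactly one of the machines: L(M) \ L(N) and L(N) \ L(M) are both empty.
Hence every string is accepted by M iff it is accepted by N, and the two languages coincide.

Yes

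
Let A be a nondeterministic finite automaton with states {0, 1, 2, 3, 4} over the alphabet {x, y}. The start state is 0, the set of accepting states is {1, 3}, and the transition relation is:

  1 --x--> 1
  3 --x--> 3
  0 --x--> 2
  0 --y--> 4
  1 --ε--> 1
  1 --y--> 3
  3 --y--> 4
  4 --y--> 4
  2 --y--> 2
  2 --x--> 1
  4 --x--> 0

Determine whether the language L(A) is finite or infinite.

State 1 is reachable from the start and can reach an accepting state, and it lies on the cycle 1 → 1.
Traversing that cycle any number of times yields accepted strings of unbounded length, so the language is infinite.

infinite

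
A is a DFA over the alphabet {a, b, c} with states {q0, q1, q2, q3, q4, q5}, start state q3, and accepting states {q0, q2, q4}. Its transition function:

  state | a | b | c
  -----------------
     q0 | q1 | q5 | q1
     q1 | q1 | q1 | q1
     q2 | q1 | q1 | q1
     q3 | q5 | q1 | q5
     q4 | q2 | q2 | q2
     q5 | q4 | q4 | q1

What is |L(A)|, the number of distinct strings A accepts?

16

The useful subgraph on states {q2, q3, q4, q5} is acyclic, so L(A) is finite; the longest accepting path visits 4 useful states, giving maximum string length 3.
Counting accepting paths from q3 by length: 4 of length 2, 12 of length 3. Total 16.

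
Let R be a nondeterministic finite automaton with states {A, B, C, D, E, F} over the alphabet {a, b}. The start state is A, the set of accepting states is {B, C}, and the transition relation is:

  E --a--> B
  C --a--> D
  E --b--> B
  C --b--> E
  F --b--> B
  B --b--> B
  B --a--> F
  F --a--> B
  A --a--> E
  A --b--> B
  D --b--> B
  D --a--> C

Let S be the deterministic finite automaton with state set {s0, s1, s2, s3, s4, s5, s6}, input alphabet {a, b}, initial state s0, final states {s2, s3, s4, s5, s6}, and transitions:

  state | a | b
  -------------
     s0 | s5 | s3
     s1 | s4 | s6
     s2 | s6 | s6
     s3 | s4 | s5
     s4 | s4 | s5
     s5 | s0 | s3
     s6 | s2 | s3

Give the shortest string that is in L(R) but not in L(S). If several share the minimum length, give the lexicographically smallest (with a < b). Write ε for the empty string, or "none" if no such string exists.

The string aa is accepted by R but not by S.
No shorter string lies in the difference, and aa is the lexicographically first length-2 string in L(R) \ L(S).

aa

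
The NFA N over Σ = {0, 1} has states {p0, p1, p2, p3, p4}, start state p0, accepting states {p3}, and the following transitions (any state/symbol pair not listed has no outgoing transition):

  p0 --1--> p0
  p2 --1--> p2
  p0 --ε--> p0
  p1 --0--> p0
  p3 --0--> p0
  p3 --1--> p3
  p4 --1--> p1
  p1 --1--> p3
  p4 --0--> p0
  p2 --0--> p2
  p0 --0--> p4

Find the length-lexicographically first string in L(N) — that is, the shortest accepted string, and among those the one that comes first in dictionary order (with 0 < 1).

011

A breadth-first search from p0 reaches an accepting state first via the path p0 → p4 → p1 → p3 on input 011.
No string of length < 3 is accepted (BFS exhausts all shorter strings without reaching an accepting state), and 011 is the lexicographically least accepting string of length 3.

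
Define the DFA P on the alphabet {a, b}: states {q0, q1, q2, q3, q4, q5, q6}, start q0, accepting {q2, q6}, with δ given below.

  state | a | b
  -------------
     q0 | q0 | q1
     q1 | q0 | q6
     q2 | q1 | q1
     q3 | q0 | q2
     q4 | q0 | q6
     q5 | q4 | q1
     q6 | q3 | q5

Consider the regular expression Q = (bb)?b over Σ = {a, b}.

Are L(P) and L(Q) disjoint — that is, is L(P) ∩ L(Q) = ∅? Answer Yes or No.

Yes

Converting the expression Q to a DFA (subset construction, then merging equivalent states) gives the minimal DFA with states {r0, r1, r2, r3, r4}, start state r0, accepting states {r2, r4} and transitions r0: a→r1, b→r2; r1: a→r1, b→r1; r2: a→r1, b→r3; r3: a→r1, b→r4; r4: a→r1, b→r1.
Exploring the product automaton P × Q from the start pair (q0, r0), following both machines on each input symbol, reaches 11 state pairs: (q0, r0), (q0, r1), (q1, r2), (q1, r1), (q6, r3), (q6, r1), (q3, r1), (q5, r4), (q5, r1), (q2, r1), (q4, r1).
P accepts in {q2, q6} and Q accepts in {r2, r4}; no reachable pair has both components accepting, so no string drives both machines to acceptance simultaneously and L(P) ∩ L(Q) = ∅.
So no string is accepted by both, and the intersection is empty.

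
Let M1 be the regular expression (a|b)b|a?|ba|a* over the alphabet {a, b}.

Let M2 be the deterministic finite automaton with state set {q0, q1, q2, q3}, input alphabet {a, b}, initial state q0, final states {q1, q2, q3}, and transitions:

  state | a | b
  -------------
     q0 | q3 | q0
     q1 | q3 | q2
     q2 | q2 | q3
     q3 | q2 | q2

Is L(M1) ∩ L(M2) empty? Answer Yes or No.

No

The string a is accepted by both M1 and M2.
Hence L(M1) ∩ L(M2) ≠ ∅.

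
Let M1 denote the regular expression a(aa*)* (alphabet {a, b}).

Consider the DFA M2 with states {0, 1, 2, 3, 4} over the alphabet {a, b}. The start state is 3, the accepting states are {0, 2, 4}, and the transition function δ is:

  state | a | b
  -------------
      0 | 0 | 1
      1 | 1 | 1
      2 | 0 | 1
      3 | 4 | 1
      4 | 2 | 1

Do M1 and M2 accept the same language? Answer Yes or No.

Converting the expression M1 to a DFA (subset construction, then merging equivalent states) gives the minimal DFA with states {r0, r1, r2}, start state r0, accepting states {r1} and transitions r0: a→r1, b→r2; r1: a→r1, b→r2; r2: a→r2, b→r2.
Exploring the product automaton M1 × M2 from the start pair (r0, 3), following both machines on each input symbol, reaches 5 state pairs: (r0, 3), (r1, 4), (r2, 1), (r1, 2), (r1, 0).
M1 accepts in {r1} and M2 accepts in {0, 2, 4}. In every reachable pair the two components are either both accepting — (r1, 4), (r1, 2), (r1, 0) — or both non-accepting, so no string is accepted by exactly one of the machines: L(M1) \ L(M2) and L(M2) \ L(M1) are both empty.
Hence every string is accepted by M1 iff it is accepted by M2, and the two languages coincide.

Yes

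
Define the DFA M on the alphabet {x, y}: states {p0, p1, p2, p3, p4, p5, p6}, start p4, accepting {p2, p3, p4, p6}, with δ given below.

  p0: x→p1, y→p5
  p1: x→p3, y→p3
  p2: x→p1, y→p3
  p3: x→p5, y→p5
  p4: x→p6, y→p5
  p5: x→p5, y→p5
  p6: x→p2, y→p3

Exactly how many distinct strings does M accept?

7

The useful subgraph on states {p1, p2, p3, p4, p6} is acyclic, so L(M) is finite; the longest accepting path visits 5 useful states, giving maximum string length 4.
Counting accepting paths from p4 by length: 1 of length 0, 1 of length 1, 2 of length 2, 1 of length 3, 2 of length 4. Total 7.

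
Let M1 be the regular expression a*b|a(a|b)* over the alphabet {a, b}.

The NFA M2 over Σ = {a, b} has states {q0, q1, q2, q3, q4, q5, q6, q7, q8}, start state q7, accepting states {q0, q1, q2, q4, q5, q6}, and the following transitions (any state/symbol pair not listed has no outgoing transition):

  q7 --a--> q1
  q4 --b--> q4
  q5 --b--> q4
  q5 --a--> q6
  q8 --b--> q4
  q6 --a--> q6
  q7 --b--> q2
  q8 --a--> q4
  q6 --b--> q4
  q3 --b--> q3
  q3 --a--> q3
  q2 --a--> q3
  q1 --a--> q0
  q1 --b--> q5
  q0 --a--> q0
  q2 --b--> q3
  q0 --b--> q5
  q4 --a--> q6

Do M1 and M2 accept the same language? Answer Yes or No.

Converting the expression M1 to a DFA (subset construction, then merging equivalent states) gives the minimal DFA with states {r0, r1, r2, r3}, start state r0, accepting states {r1, r2} and transitions r0: a→r1, b→r2; r1: a→r1, b→r1; r2: a→r3, b→r3; r3: a→r3, b→r3.
Exploring the product automaton M1 × M2 from the start pair (r0, q7), following both machines on each input symbol, reaches 8 state pairs: (r0, q7), (r1, q1), (r2, q2), (r1, q0), (r1, q5), (r3, q3), (r1, q6), (r1, q4).
M1 accepts in {r1, r2} and M2 accepts in {q0, q1, q2, q4, q5, q6}. In every reachable pair the two components are either both accepting — (r1, q1), (r2, q2), (r1, q0), (r1, q5), (r1, q6), (r1, q4) — or both non-accepting, so no string is accepted by exactly one of the machines: L(M1) \ L(M2) and L(M2) \ L(M1) are both empty.
Hence every string is accepted by M1 iff it is accepted by M2, and the two languages coincide.

Yes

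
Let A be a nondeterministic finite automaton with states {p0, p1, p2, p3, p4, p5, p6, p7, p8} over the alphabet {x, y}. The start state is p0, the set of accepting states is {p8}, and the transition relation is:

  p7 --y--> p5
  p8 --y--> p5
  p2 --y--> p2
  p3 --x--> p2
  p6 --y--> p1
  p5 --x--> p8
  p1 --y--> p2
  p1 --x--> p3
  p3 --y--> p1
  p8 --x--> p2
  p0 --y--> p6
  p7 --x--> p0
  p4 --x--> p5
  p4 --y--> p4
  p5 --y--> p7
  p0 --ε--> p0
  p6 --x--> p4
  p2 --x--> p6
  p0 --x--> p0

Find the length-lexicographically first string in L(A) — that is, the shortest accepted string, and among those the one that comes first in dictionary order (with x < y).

A breadth-first search from p0 reaches an accepting state first via the path p0 → p6 → p4 → p5 → p8 on input yxxx.
No string of length < 4 is accepted (BFS exhausts all shorter strings without reaching an accepting state), and yxxx is the lexicographically least accepting string of length 4.

yxxx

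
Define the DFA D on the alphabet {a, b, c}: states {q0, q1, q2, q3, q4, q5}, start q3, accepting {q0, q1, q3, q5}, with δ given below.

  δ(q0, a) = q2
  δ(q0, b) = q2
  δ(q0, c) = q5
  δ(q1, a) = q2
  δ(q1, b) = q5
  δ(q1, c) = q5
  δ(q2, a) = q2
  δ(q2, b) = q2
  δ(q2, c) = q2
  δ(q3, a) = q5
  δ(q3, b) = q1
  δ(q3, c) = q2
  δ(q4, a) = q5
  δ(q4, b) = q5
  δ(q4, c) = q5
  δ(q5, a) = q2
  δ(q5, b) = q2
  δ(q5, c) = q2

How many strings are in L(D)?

5

The useful subgraph on states {q1, q3, q5} is acyclic, so L(D) is finite; the longest accepting path visits 3 useful states, giving maximum string length 2.
Counting accepting paths from q3 by length: 1 of length 0, 2 of length 1, 2 of length 2. Total 5.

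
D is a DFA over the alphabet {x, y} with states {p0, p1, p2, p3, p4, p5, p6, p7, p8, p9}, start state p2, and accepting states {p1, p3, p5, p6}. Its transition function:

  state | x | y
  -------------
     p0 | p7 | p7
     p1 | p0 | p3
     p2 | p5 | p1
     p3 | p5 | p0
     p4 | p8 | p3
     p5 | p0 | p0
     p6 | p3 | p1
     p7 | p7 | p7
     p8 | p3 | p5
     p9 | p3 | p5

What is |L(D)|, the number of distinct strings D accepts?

4

The useful subgraph on states {p1, p2, p3, p5} is acyclic, so L(D) is finite; the longest accepting path visits 4 useful states, giving maximum string length 3.
Counting accepting paths from p2 by length: 2 of length 1, 1 of length 2, 1 of length 3. Total 4.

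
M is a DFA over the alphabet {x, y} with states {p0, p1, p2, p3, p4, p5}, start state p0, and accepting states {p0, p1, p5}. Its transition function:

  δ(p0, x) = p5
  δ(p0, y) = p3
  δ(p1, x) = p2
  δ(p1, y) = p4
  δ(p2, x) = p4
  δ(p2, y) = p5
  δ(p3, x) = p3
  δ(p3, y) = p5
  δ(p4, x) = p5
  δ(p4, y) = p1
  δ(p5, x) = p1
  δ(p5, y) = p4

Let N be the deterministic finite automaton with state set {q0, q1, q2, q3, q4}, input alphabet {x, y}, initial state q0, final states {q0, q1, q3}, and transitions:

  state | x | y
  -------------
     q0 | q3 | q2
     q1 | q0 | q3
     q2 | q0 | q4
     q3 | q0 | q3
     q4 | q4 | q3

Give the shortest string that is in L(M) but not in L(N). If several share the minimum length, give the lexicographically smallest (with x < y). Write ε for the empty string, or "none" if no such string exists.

yy

The string yy is accepted by M but not by N.
No shorter string lies in the difference, and yy is the lexicographically first length-2 string in L(M) \ L(N).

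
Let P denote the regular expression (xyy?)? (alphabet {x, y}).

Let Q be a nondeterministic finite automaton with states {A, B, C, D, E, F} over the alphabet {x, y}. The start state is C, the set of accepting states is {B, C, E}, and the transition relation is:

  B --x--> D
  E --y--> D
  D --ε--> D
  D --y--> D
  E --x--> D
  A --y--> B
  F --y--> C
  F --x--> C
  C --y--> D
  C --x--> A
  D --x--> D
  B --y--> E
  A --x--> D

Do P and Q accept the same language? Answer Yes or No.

Converting the expression P to a DFA (subset construction, then merging equivalent states) gives the minimal DFA with states {p0, p1, p2, p3, p4}, start state p0, accepting states {p0, p3, p4} and transitions p0: x→p1, y→p2; p1: x→p2, y→p3; p2: x→p2, y→p2; p3: x→p2, y→p4; p4: x→p2, y→p2.
Exploring the product automaton P × Q from the start pair (p0, C), following both machines on each input symbol, reaches 5 state pairs: (p0, C), (p1, A), (p2, D), (p3, B), (p4, E).
P accepts in {p0, p3, p4} and Q accepts in {B, C, E}. In every reachable pair the two components are either both accepting — (p0, C), (p3, B), (p4, E) — or both non-accepting, so no string is accepted by exactly one of the machines: L(P) \ L(Q) and L(Q) \ L(P) are both empty.
Hence every string is accepted by P iff it is accepted by Q, and the two languages coincide.

Yes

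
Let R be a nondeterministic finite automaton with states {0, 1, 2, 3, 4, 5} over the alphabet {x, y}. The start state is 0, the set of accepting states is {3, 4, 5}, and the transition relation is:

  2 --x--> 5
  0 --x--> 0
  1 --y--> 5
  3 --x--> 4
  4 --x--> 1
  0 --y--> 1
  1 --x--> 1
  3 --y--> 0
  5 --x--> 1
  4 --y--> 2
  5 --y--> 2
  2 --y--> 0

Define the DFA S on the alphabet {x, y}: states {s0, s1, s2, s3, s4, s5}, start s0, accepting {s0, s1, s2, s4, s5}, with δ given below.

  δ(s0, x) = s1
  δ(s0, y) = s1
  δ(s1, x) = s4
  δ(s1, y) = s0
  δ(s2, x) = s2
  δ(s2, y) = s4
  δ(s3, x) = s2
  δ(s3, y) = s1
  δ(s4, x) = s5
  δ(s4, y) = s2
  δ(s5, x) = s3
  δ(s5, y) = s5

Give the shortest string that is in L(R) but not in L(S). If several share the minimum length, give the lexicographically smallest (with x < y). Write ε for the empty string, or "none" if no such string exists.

yxxyyx

The string yxxyyx is accepted by R but not by S.
No shorter string lies in the difference, and yxxyyx is the lexicographically first length-6 string in L(R) \ L(S).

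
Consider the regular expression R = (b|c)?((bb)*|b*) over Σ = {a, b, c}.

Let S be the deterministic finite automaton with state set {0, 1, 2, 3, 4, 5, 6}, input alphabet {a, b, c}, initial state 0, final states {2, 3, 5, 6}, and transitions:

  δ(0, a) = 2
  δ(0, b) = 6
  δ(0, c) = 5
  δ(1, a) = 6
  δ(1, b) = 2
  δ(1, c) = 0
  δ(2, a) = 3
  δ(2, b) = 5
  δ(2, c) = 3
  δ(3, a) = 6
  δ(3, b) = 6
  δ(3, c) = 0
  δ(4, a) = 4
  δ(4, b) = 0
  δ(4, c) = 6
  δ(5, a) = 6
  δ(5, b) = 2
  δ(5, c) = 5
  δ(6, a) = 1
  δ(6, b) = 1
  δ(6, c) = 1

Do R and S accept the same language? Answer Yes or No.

No

The empty string ε is accepted by R but rejected by S.
So L(R) ≠ L(S).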